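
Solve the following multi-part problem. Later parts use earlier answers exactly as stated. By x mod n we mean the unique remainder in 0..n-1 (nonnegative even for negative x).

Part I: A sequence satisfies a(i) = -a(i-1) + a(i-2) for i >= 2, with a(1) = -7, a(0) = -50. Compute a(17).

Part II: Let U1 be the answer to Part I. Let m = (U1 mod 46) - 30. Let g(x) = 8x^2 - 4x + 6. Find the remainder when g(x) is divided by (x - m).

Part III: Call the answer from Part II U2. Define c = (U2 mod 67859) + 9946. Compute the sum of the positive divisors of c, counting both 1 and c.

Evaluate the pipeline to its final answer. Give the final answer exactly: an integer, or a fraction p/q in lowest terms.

18060

Part I: a(2) = -1*(-7) + 1*(-50) = -43; iterating: a(2)=-43, a(3)=36, a(4)=-79, a(5)=115, a(6)=-194, a(7)=309, a(8)=-503, a(9)=812, a(10)=-1315, a(11)=2127, a(12)=-3442, a(13)=5569, a(14)=-9011, a(15)=14580, a(16)=-23591, a(17)=38171; answer 38171
Part II: U1 = 38171; m = 7; remainder = value at the root: 8*(7)^2 - 4*(7)^1 + 6 = (392) + (-28) + (6) = 370; answer 370
Part III: U2 = 370; c = 10316; 10316 = 2^2 * 2579; sigma = (1 + 2 + 4) * (1 + 2579) = 7 * 2580 = 18060; answer 18060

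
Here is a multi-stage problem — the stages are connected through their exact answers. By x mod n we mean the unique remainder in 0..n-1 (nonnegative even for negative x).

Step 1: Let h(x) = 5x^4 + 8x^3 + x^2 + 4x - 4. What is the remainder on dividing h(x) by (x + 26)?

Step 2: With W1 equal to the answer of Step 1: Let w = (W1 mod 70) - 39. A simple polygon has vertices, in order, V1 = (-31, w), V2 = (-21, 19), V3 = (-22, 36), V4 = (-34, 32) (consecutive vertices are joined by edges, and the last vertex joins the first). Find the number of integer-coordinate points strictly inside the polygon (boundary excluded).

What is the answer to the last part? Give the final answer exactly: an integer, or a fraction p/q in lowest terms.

283

Step 1: remainder = value at the root: 5*(-26)^4 + 8*(-26)^3 + 1*(-26)^2 + 4*(-26)^1 - 4 = (2284880) + (-140608) + (676) + (-104) + (-4) = 2144840; answer 2144840
Step 2: W1 = 2144840; w = 1; cross terms: (-31*19 - -21*1)=-568, (-21*36 - -22*19)=-338, (-22*32 - -34*36)=520, (-34*1 - -31*32)=958; twice the area = |572| = 572; area = 286; boundary points = 2 + 1 + 4 + 1 = 8; strictly interior points = area - boundary/2 + 1 = 283; answer 283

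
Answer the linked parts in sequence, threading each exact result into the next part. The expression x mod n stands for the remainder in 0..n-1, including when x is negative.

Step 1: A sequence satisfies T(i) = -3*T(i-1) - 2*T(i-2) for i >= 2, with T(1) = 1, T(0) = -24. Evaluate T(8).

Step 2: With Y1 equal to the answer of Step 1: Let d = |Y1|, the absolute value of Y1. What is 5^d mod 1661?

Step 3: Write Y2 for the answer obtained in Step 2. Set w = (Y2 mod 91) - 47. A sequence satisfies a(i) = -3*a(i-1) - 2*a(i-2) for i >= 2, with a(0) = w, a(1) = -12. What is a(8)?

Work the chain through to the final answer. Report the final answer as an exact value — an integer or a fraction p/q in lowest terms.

Step 1: T(2) = -3*(1) - 2*(-24) = 45; iterating: T(2)=45, T(3)=-137, T(4)=321, T(5)=-689, T(6)=1425, T(7)=-2897, T(8)=5841; answer 5841
Step 2: Y1 = 5841; d = 5841; squarings mod 1661: 5^1=5, 5^2=25, 5^4=625, 5^8=290, 5^16=1050, 5^32=1257, 5^64=438, 5^128=829, 5^256=1248, 5^512=1147, 5^1024=97, 5^2048=1104, 5^4096=1303; 5^5841 = 5^1 * 5^16 * 5^64 * 5^128 * 5^512 * 5^1024 * 5^4096 = 984 (mod 1661); answer 984
Step 3: Y2 = 984; w = 27; a(2) = -3*(-12) - 2*(27) = -18; iterating: a(2)=-18, a(3)=78, a(4)=-198, a(5)=438, a(6)=-918, a(7)=1878, a(8)=-3798; answer -3798

-3798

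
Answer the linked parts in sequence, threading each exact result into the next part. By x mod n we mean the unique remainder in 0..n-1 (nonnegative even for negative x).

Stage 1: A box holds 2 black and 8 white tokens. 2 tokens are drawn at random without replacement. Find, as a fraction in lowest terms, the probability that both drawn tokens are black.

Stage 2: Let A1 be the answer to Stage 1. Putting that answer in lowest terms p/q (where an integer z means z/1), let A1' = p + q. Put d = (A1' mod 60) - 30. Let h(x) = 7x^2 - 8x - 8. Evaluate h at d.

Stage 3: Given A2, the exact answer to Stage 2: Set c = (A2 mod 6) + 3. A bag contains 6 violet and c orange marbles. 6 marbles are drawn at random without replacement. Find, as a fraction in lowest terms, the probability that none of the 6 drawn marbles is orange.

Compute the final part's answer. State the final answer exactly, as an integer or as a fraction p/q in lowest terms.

Stage 1: total draws C(10,2) = 45; favorable C(2,2) = 1; P = 1/45; answer 1/45
Stage 2: A1 = 1/45; threaded value p + q = 46; d = 16; 7*(16)^2 - 8*(16)^1 - 8 = (1792) + (-128) + (-8) = 1656; answer 1656
Stage 3: A2 = 1656; c = 3; total draws C(9,6) = 84; favorable C(6,6) = 1; P = 1/84; answer 1/84

1/84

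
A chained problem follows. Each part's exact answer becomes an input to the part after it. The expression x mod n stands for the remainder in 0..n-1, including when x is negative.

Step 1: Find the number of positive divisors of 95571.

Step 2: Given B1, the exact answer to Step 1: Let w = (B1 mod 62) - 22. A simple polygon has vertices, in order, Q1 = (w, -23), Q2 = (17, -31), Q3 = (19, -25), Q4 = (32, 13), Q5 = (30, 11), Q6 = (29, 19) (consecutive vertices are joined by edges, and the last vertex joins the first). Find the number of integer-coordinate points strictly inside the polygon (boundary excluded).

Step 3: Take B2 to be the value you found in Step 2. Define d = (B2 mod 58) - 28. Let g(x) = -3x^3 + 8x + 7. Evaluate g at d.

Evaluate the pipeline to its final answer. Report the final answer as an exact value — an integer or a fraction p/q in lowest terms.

-65625

Step 1: 95571 = 3^2 * 7 * 37 * 41; number of divisors = (2+1) * (1+1) * (1+1) * (1+1) = 24; answer 24
Step 2: B1 = 24; w = 2; cross terms: (2*-31 - 17*-23)=329, (17*-25 - 19*-31)=164, (19*13 - 32*-25)=1047, (32*11 - 30*13)=-38, (30*19 - 29*11)=251, (29*-23 - 2*19)=-705; twice the area = |1048| = 1048; area = 524; boundary points = 1 + 2 + 1 + 2 + 1 + 3 = 10; strictly interior points = area - boundary/2 + 1 = 520; answer 520
Step 3: B2 = 520; d = 28; -3*(28)^3 + 8*(28)^1 + 7 = (-65856) + (224) + (7) = -65625; answer -65625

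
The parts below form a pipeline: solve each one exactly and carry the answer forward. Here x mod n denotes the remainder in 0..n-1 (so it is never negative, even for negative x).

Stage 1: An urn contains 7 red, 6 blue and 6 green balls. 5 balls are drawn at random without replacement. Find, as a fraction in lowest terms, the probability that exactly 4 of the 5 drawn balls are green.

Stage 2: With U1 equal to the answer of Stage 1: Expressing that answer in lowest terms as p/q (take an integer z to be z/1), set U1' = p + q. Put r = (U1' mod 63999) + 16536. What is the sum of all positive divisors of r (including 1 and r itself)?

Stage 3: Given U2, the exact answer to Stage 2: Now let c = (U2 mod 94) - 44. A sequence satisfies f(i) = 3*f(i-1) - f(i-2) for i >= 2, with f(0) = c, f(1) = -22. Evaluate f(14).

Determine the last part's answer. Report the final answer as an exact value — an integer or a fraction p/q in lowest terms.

-11361990

Stage 1: total draws C(19,5) = 11628; favorable C(6,4)*C(13,1) = 195; P = 65/3876; answer 65/3876
Stage 2: U1 = 65/3876; threaded value p + q = 3941; r = 20477; 20477 is prime, so its only divisors are 1 and 20477; sigma = 1 + 20477 = 20478; answer 20478
Stage 3: U2 = 20478; c = 36; f(2) = 3*(-22) - 1*(36) = -102; iterating: f(2)=-102, f(3)=-284, f(4)=-750, f(5)=-1966, f(6)=-5148, f(7)=-13478, f(8)=-35286, f(9)=-92380, f(10)=-241854, f(11)=-633182, f(12)=-1657692, f(13)=-4339894, f(14)=-11361990; answer -11361990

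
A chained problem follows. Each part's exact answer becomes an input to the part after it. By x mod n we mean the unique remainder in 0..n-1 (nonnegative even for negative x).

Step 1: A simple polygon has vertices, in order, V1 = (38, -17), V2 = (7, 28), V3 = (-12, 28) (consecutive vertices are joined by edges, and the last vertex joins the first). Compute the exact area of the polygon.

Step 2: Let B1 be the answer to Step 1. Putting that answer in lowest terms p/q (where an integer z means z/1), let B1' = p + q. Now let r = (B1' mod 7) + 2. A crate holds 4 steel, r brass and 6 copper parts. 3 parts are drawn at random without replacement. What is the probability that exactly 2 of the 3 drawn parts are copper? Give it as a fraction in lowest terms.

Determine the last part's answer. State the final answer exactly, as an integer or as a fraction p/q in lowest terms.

Step 1: cross terms: (38*28 - 7*-17)=1183, (7*28 - -12*28)=532, (-12*-17 - 38*28)=-860; twice the area = |855| = 855; area = 855/2; answer 855/2
Step 2: B1 = 855/2; threaded value p + q = 857; r = 5; total draws C(15,3) = 455; favorable C(6,2)*C(9,1) = 135; P = 27/91; answer 27/91

27/91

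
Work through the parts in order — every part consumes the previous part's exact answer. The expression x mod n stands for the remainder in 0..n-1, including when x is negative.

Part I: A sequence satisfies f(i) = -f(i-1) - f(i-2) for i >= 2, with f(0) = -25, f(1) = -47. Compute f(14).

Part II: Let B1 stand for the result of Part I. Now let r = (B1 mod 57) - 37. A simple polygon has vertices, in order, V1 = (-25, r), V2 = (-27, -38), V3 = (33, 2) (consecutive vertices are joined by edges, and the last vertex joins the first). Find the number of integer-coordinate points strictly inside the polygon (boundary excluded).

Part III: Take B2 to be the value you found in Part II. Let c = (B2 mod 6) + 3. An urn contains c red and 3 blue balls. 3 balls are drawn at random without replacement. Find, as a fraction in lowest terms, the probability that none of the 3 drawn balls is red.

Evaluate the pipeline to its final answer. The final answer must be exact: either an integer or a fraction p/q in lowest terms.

1/84

Part I: f(2) = -1*(-47) - 1*(-25) = 72; iterating: f(2)=72, f(3)=-25, f(4)=-47, f(5)=72, f(6)=-25, f(7)=-47, f(8)=72, f(9)=-25, f(10)=-47, f(11)=72, f(12)=-25, f(13)=-47, f(14)=72; answer 72
Part II: B1 = 72; r = -22; cross terms: (-25*-38 - -27*-22)=356, (-27*2 - 33*-38)=1200, (33*-22 - -25*2)=-676; twice the area = |880| = 880; area = 440; boundary points = 2 + 20 + 2 = 24; strictly interior points = area - boundary/2 + 1 = 429; answer 429
Part III: B2 = 429; c = 6; total draws C(9,3) = 84; favorable C(3,3) = 1; P = 1/84; answer 1/84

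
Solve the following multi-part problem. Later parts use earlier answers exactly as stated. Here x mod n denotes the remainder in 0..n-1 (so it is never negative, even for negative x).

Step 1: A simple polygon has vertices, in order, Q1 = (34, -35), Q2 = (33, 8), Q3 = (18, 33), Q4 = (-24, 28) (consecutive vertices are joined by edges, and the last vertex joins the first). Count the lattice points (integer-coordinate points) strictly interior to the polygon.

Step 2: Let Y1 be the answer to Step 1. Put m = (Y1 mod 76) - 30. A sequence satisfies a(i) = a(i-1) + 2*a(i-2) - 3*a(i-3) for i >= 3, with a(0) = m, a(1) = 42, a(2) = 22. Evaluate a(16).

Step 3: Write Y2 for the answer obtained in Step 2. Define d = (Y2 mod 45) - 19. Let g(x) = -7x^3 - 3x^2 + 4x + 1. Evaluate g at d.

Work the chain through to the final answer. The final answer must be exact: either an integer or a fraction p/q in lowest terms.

27841

Step 1: cross terms: (34*8 - 33*-35)=1427, (33*33 - 18*8)=945, (18*28 - -24*33)=1296, (-24*-35 - 34*28)=-112; twice the area = |3556| = 3556; area = 1778; boundary points = 1 + 5 + 1 + 1 = 8; strictly interior points = area - boundary/2 + 1 = 1775; answer 1775
Step 2: Y1 = 1775; m = -3; a(3) = 1*(22) + 2*(42) - 3*(-3) = 115; iterating: a(3)=115, a(4)=33, a(5)=197, a(6)=-82, a(7)=213, a(8)=-542, a(9)=130, a(10)=-1593, a(11)=293, a(12)=-3283, a(13)=2082, a(14)=-5363, a(15)=8650, a(16)=-8322; answer -8322
Step 3: Y2 = -8322; d = -16; -7*(-16)^3 - 3*(-16)^2 + 4*(-16)^1 + 1 = (28672) + (-768) + (-64) + (1) = 27841; answer 27841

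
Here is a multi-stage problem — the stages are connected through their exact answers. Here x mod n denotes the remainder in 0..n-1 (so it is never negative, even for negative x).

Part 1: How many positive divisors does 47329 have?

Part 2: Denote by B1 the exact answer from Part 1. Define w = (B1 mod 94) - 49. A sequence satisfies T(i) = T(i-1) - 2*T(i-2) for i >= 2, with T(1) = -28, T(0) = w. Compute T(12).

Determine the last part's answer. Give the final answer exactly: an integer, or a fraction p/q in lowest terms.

626

Part 1: 47329 = 19 * 47 * 53; number of divisors = (1+1) * (1+1) * (1+1) = 8; answer 8
Part 2: B1 = 8; w = -41; T(2) = 1*(-28) - 2*(-41) = 54; iterating: T(2)=54, T(3)=110, T(4)=2, T(5)=-218, T(6)=-222, T(7)=214, T(8)=658, T(9)=230, T(10)=-1086, T(11)=-1546, T(12)=626; answer 626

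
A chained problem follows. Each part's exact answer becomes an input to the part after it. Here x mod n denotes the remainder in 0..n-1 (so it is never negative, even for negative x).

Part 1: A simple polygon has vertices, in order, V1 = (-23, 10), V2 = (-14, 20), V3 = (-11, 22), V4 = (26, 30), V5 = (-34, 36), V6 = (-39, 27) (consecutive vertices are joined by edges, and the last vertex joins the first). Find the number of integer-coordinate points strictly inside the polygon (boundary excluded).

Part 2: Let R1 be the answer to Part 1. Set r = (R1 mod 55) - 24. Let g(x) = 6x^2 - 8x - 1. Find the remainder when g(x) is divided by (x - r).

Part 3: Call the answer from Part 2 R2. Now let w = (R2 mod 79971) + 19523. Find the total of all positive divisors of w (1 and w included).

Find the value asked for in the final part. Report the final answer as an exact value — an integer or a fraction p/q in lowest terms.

60480

Part 1: cross terms: (-23*20 - -14*10)=-320, (-14*22 - -11*20)=-88, (-11*30 - 26*22)=-902, (26*36 - -34*30)=1956, (-34*27 - -39*36)=486, (-39*10 - -23*27)=231; twice the area = |1363| = 1363; area = 1363/2; boundary points = 1 + 1 + 1 + 6 + 1 + 1 = 11; strictly interior points = area - boundary/2 + 1 = 677; answer 677
Part 2: R1 = 677; r = -7; remainder = value at the root: 6*(-7)^2 - 8*(-7)^1 - 1 = (294) + (56) + (-1) = 349; answer 349
Part 3: R2 = 349; w = 19872; 19872 = 2^5 * 3^3 * 23; sigma = (1 + 2 + 4 + 8 + 16 + 32) * (1 + 3 + 9 + 27) * (1 + 23) = 63 * 40 * 24 = 60480; answer 60480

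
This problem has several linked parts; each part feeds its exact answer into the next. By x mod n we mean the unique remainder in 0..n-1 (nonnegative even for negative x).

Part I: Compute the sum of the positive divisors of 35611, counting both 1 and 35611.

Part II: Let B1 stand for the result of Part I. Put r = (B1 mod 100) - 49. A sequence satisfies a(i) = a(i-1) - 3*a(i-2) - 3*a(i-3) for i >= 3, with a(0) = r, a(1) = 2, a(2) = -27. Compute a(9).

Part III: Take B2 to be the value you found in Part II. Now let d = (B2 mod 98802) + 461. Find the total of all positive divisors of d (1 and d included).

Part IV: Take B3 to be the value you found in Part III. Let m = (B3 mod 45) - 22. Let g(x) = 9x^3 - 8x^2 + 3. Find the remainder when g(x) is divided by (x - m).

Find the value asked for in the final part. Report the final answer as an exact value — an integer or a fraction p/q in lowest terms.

-64616

Part I: 35611 = 149 * 239; sigma = (1 + 149) * (1 + 239) = 150 * 240 = 36000; answer 36000
Part II: B1 = 36000; r = -49; a(3) = 1*(-27) - 3*(2) - 3*(-49) = 114; iterating: a(3)=114, a(4)=189, a(5)=-72, a(6)=-981, a(7)=-1332, a(8)=1827, a(9)=8766; answer 8766
Part III: B2 = 8766; d = 9227; 9227 is prime, so its only divisors are 1 and 9227; sigma = 1 + 9227 = 9228; answer 9228
Part IV: B3 = 9228; m = -19; remainder = value at the root: 9*(-19)^3 - 8*(-19)^2 + 3 = (-61731) + (-2888) + (3) = -64616; answer -64616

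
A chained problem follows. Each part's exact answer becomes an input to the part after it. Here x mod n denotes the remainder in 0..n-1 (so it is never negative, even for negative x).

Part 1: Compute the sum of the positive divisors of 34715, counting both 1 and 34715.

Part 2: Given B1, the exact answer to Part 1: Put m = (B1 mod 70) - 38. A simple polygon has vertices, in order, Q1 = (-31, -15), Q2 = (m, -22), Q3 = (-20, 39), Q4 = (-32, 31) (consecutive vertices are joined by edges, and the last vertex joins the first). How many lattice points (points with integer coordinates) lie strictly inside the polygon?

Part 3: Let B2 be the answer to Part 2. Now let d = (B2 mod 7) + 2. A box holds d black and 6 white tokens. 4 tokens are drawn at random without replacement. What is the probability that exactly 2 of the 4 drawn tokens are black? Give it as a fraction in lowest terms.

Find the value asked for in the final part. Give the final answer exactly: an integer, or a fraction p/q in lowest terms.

Part 1: 34715 = 5 * 53 * 131; sigma = (1 + 5) * (1 + 53) * (1 + 131) = 6 * 54 * 132 = 42768; answer 42768
Part 2: B1 = 42768; m = 30; cross terms: (-31*-22 - 30*-15)=1132, (30*39 - -20*-22)=730, (-20*31 - -32*39)=628, (-32*-15 - -31*31)=1441; twice the area = |3931| = 3931; area = 3931/2; boundary points = 1 + 1 + 4 + 1 = 7; strictly interior points = area - boundary/2 + 1 = 1963; answer 1963
Part 3: B2 = 1963; d = 5; total draws C(11,4) = 330; favorable C(5,2)*C(6,2) = 150; P = 5/11; answer 5/11

5/11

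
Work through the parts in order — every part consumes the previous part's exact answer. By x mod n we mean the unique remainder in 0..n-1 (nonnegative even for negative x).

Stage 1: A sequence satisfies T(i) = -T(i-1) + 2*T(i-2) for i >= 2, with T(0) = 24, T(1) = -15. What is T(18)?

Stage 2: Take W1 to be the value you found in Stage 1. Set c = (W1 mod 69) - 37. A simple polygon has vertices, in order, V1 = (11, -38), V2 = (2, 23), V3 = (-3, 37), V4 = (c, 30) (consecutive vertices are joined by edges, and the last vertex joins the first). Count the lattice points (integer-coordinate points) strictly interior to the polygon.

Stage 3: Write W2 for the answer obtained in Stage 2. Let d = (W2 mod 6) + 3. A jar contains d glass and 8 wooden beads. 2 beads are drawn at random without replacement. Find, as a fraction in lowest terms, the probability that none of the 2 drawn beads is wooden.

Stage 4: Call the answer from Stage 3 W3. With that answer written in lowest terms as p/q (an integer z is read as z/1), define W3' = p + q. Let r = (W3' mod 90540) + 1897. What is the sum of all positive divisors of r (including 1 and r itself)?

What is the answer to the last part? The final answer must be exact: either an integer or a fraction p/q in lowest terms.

2088

Stage 1: T(2) = -1*(-15) + 2*(24) = 63; iterating: T(2)=63, T(3)=-93, T(4)=219, T(5)=-405, T(6)=843, T(7)=-1653, T(8)=3339, T(9)=-6645, T(10)=13323, T(11)=-26613, T(12)=53259, T(13)=-106485, T(14)=213003, T(15)=-425973, T(16)=851979, T(17)=-1703925, T(18)=3407883; answer 3407883
Stage 2: W1 = 3407883; c = 5; cross terms: (11*23 - 2*-38)=329, (2*37 - -3*23)=143, (-3*30 - 5*37)=-275, (5*-38 - 11*30)=-520; twice the area = |-323| = 323; area = 323/2; boundary points = 1 + 1 + 1 + 2 = 5; strictly interior points = area - boundary/2 + 1 = 160; answer 160
Stage 3: W2 = 160; d = 7; total draws C(15,2) = 105; favorable C(7,2) = 21; P = 1/5; answer 1/5
Stage 4: W3 = 1/5; threaded value p + q = 6; r = 1903; 1903 = 11 * 173; sigma = (1 + 11) * (1 + 173) = 12 * 174 = 2088; answer 2088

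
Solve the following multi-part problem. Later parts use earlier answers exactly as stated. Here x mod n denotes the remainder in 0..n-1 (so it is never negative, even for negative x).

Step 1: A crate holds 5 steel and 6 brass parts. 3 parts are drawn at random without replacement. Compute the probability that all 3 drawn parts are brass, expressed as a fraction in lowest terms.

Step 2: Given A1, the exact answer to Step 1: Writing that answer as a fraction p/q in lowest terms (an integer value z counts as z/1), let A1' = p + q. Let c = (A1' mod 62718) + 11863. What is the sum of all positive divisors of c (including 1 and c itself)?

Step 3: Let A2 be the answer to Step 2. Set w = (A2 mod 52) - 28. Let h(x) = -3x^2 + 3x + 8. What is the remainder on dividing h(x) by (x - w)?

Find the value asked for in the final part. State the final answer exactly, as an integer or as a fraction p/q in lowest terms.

Step 1: total draws C(11,3) = 165; favorable C(6,3) = 20; P = 4/33; answer 4/33
Step 2: A1 = 4/33; threaded value p + q = 37; c = 11900; 11900 = 2^2 * 5^2 * 7 * 17; sigma = (1 + 2 + 4) * (1 + 5 + 25) * (1 + 7) * (1 + 17) = 7 * 31 * 8 * 18 = 31248; answer 31248
Step 3: A2 = 31248; w = 20; remainder = value at the root: -3*(20)^2 + 3*(20)^1 + 8 = (-1200) + (60) + (8) = -1132; answer -1132

-1132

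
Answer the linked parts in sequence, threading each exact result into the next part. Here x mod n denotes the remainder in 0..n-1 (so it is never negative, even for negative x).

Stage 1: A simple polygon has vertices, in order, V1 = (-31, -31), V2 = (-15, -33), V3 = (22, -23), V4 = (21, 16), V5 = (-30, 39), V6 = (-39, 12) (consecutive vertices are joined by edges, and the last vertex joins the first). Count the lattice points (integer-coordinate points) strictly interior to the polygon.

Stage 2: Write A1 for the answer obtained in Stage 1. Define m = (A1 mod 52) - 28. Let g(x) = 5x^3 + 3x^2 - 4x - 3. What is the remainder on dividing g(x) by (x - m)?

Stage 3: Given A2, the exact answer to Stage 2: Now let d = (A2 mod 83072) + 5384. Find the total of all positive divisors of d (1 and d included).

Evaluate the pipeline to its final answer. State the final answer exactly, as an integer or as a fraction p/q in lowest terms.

Stage 1: cross terms: (-31*-33 - -15*-31)=558, (-15*-23 - 22*-33)=1071, (22*16 - 21*-23)=835, (21*39 - -30*16)=1299, (-30*12 - -39*39)=1161, (-39*-31 - -31*12)=1581; twice the area = |6505| = 6505; area = 6505/2; boundary points = 2 + 1 + 1 + 1 + 9 + 1 = 15; strictly interior points = area - boundary/2 + 1 = 3246; answer 3246
Stage 2: A1 = 3246; m = -6; remainder = value at the root: 5*(-6)^3 + 3*(-6)^2 - 4*(-6)^1 - 3 = (-1080) + (108) + (24) + (-3) = -951; answer -951
Stage 3: A2 = -951; d = 87505; 87505 = 5 * 11 * 37 * 43; sigma = (1 + 5) * (1 + 11) * (1 + 37) * (1 + 43) = 6 * 12 * 38 * 44 = 120384; answer 120384

120384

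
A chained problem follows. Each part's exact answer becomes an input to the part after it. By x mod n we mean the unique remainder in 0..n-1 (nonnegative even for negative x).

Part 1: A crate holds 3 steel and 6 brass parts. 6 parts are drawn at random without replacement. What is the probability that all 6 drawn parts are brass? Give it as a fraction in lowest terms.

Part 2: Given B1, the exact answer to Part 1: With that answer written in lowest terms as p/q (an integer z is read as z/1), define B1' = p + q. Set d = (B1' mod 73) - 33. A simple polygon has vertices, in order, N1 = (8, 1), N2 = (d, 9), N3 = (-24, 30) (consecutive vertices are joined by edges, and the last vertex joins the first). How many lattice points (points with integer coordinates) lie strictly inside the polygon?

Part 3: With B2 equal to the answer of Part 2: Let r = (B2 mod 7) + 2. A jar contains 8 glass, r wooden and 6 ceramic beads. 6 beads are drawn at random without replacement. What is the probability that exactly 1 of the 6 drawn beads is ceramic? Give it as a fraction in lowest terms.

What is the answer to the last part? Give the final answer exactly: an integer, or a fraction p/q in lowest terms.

Part 1: total draws C(9,6) = 84; favorable C(6,6) = 1; P = 1/84; answer 1/84
Part 2: B1 = 1/84; threaded value p + q = 85; d = -21; cross terms: (8*9 - -21*1)=93, (-21*30 - -24*9)=-414, (-24*1 - 8*30)=-264; twice the area = |-585| = 585; area = 585/2; boundary points = 1 + 3 + 1 = 5; strictly interior points = area - boundary/2 + 1 = 291; answer 291
Part 3: B2 = 291; r = 6; total draws C(20,6) = 38760; favorable C(6,1)*C(14,5) = 12012; P = 1001/3230; answer 1001/3230

1001/3230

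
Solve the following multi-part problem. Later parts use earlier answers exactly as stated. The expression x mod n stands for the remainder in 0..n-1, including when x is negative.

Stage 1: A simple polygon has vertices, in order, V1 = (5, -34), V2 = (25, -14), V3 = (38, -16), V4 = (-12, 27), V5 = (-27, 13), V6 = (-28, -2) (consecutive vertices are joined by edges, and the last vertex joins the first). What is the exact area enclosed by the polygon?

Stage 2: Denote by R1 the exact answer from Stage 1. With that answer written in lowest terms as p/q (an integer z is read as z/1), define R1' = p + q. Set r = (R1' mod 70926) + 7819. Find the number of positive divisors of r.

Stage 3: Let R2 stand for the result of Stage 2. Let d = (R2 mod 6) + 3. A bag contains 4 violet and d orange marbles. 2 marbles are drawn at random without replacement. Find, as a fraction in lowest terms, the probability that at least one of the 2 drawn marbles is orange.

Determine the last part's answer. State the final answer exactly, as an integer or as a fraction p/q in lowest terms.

Stage 1: cross terms: (5*-14 - 25*-34)=780, (25*-16 - 38*-14)=132, (38*27 - -12*-16)=834, (-12*13 - -27*27)=573, (-27*-2 - -28*13)=418, (-28*-34 - 5*-2)=962; twice the area = |3699| = 3699; area = 3699/2; answer 3699/2
Stage 2: R1 = 3699/2; threaded value p + q = 3701; r = 11520; 11520 = 2^8 * 3^2 * 5; number of divisors = (8+1) * (2+1) * (1+1) = 54; answer 54
Stage 3: R2 = 54; d = 3; total draws C(7,2) = 21; complement C(4,2) = 6; favorable 21 - 6 = 15; P = 5/7; answer 5/7

5/7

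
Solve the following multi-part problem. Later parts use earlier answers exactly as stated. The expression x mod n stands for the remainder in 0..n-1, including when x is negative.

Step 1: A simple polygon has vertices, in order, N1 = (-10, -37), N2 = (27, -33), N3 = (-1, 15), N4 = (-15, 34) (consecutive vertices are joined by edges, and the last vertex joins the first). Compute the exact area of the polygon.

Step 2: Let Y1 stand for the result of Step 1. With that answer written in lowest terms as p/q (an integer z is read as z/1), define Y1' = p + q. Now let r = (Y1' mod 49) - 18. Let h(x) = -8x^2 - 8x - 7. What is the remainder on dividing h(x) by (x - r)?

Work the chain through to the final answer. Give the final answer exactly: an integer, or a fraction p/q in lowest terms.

Step 1: cross terms: (-10*-33 - 27*-37)=1329, (27*15 - -1*-33)=372, (-1*34 - -15*15)=191, (-15*-37 - -10*34)=895; twice the area = |2787| = 2787; area = 2787/2; answer 2787/2
Step 2: Y1 = 2787/2; threaded value p + q = 2789; r = 27; remainder = value at the root: -8*(27)^2 - 8*(27)^1 - 7 = (-5832) + (-216) + (-7) = -6055; answer -6055

-6055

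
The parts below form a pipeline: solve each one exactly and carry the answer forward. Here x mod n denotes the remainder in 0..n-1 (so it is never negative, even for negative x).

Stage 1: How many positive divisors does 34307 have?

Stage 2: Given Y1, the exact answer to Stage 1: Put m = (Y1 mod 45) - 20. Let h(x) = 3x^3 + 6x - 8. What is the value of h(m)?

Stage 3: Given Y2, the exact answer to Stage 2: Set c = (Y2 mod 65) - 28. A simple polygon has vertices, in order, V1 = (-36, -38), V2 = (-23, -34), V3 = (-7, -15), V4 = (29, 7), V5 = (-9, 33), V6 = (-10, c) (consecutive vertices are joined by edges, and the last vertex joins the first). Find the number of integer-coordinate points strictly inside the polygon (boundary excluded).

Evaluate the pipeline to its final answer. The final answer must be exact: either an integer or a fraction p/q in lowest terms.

Stage 1: 34307 = 7 * 13^2 * 29; number of divisors = (1+1) * (2+1) * (1+1) = 12; answer 12
Stage 2: Y1 = 12; m = -8; 3*(-8)^3 + 6*(-8)^1 - 8 = (-1536) + (-48) + (-8) = -1592; answer -1592
Stage 3: Y2 = -1592; c = 5; cross terms: (-36*-34 - -23*-38)=350, (-23*-15 - -7*-34)=107, (-7*7 - 29*-15)=386, (29*33 - -9*7)=1020, (-9*5 - -10*33)=285, (-10*-38 - -36*5)=560; twice the area = |2708| = 2708; area = 1354; boundary points = 1 + 1 + 2 + 2 + 1 + 1 = 8; strictly interior points = area - boundary/2 + 1 = 1351; answer 1351

1351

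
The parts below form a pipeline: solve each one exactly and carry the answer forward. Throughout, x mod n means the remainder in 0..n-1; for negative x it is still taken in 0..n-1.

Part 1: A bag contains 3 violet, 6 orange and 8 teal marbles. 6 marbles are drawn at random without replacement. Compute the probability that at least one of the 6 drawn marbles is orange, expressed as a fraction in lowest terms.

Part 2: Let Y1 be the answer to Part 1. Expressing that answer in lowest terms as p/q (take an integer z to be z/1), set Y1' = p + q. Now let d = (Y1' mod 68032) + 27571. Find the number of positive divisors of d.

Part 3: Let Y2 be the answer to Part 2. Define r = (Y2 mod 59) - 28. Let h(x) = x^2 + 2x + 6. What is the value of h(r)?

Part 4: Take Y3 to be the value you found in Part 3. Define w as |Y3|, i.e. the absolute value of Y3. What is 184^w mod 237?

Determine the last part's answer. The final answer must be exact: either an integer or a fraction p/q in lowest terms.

Part 1: total draws C(17,6) = 12376; complement C(11,6) = 462; favorable 12376 - 462 = 11914; P = 851/884; answer 851/884
Part 2: Y1 = 851/884; threaded value p + q = 1735; d = 29306; 29306 = 2 * 14653; number of divisors = (1+1) * (1+1) = 4; answer 4
Part 3: Y2 = 4; r = -24; 1*(-24)^2 + 2*(-24)^1 + 6 = (576) + (-48) + (6) = 534; answer 534
Part 4: Y3 = 534; w = 534; squarings mod 237: 184^1=184, 184^2=202, 184^4=40, 184^8=178, 184^16=163, 184^32=25, 184^64=151, 184^128=49, 184^256=31, 184^512=13; 184^534 = 184^2 * 184^4 * 184^16 * 184^512 = 166 (mod 237); answer 166

166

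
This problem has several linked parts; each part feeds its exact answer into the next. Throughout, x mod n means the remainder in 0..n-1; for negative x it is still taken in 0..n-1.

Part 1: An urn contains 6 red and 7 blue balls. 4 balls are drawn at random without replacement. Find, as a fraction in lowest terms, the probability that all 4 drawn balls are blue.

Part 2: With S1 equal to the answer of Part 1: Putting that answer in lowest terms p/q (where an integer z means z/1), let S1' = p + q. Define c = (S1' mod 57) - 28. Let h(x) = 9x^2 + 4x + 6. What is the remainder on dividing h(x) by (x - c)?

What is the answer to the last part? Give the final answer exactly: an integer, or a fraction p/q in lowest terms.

Part 1: total draws C(13,4) = 715; favorable C(7,4) = 35; P = 7/143; answer 7/143
Part 2: S1 = 7/143; threaded value p + q = 150; c = 8; remainder = value at the root: 9*(8)^2 + 4*(8)^1 + 6 = (576) + (32) + (6) = 614; answer 614

614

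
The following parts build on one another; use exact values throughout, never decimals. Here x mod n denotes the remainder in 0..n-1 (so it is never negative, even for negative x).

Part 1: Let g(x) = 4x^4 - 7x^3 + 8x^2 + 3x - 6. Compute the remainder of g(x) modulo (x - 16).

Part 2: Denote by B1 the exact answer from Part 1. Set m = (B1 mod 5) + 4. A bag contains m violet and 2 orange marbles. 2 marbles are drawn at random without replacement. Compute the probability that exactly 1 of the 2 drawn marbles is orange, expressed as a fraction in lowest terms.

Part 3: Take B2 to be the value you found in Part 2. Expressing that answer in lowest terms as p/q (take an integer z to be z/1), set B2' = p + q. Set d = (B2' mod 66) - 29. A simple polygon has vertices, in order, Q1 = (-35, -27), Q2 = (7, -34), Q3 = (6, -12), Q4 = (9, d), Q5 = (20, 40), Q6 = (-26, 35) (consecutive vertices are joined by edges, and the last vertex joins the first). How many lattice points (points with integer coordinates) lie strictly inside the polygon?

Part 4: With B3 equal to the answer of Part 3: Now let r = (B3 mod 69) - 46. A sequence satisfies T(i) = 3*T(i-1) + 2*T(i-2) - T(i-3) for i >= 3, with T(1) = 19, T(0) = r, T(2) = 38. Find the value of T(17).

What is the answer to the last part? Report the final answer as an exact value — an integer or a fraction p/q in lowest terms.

5866315759

Part 1: remainder = value at the root: 4*(16)^4 - 7*(16)^3 + 8*(16)^2 + 3*(16)^1 - 6 = (262144) + (-28672) + (2048) + (48) + (-6) = 235562; answer 235562
Part 2: B1 = 235562; m = 6; total draws C(8,2) = 28; favorable C(2,1)*C(6,1) = 12; P = 3/7; answer 3/7
Part 3: B2 = 3/7; threaded value p + q = 10; d = -19; cross terms: (-35*-34 - 7*-27)=1379, (7*-12 - 6*-34)=120, (6*-19 - 9*-12)=-6, (9*40 - 20*-19)=740, (20*35 - -26*40)=1740, (-26*-27 - -35*35)=1927; twice the area = |5900| = 5900; area = 2950; boundary points = 7 + 1 + 1 + 1 + 1 + 1 = 12; strictly interior points = area - boundary/2 + 1 = 2945; answer 2945
Part 4: B3 = 2945; r = 1; T(3) = 3*(38) + 2*(19) - 1*(1) = 151; iterating: T(3)=151, T(4)=510, T(5)=1794, T(6)=6251, T(7)=21831, T(8)=76201, T(9)=266014, T(10)=928613, T(11)=3241666, T(12)=11316210, T(13)=39503349, T(14)=137900801, T(15)=481392891, T(16)=1680476926, T(17)=5866315759; answer 5866315759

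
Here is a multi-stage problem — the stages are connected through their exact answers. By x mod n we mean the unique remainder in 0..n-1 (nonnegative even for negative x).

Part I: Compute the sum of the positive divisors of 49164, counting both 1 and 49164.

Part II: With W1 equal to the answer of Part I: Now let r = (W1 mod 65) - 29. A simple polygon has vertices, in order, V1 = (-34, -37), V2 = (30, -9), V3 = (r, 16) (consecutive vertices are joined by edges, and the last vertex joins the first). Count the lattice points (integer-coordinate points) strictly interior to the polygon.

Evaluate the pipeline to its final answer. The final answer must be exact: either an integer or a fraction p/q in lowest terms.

1232

Part I: 49164 = 2^2 * 3 * 17 * 241; sigma = (1 + 2 + 4) * (1 + 3) * (1 + 17) * (1 + 241) = 7 * 4 * 18 * 242 = 121968; answer 121968
Part II: W1 = 121968; r = -1; cross terms: (-34*-9 - 30*-37)=1416, (30*16 - -1*-9)=471, (-1*-37 - -34*16)=581; twice the area = |2468| = 2468; area = 1234; boundary points = 4 + 1 + 1 = 6; strictly interior points = area - boundary/2 + 1 = 1232; answer 1232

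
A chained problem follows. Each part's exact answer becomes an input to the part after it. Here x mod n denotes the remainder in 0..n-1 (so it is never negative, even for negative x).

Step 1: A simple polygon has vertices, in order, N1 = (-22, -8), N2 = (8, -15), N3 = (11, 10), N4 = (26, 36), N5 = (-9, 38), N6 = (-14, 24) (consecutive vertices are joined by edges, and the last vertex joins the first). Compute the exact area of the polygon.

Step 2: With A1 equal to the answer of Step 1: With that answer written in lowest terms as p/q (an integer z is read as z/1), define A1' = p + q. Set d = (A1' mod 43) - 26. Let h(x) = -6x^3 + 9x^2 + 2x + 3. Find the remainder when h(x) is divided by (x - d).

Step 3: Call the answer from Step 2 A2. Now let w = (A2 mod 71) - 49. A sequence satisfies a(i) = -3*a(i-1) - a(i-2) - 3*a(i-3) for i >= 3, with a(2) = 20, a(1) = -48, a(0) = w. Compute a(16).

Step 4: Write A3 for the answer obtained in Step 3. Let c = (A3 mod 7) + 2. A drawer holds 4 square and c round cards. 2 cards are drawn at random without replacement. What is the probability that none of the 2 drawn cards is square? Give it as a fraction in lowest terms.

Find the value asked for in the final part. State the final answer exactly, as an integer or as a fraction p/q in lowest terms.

Step 1: cross terms: (-22*-15 - 8*-8)=394, (8*10 - 11*-15)=245, (11*36 - 26*10)=136, (26*38 - -9*36)=1312, (-9*24 - -14*38)=316, (-14*-8 - -22*24)=640; twice the area = |3043| = 3043; area = 3043/2; answer 3043/2
Step 2: A1 = 3043/2; threaded value p + q = 3045; d = 9; remainder = value at the root: -6*(9)^3 + 9*(9)^2 + 2*(9)^1 + 3 = (-4374) + (729) + (18) + (3) = -3624; answer -3624
Step 3: A2 = -3624; w = 19; a(3) = -3*(20) - 1*(-48) - 3*(19) = -69; iterating: a(3)=-69, a(4)=331, a(5)=-984, a(6)=2828, a(7)=-8493, a(8)=25603, a(9)=-76800, a(10)=230276, a(11)=-690837, a(12)=2072635, a(13)=-6217896, a(14)=18653564, a(15)=-55960701, a(16)=167882227; answer 167882227
Step 4: A3 = 167882227; c = 4; total draws C(8,2) = 28; favorable C(4,2) = 6; P = 3/14; answer 3/14

3/14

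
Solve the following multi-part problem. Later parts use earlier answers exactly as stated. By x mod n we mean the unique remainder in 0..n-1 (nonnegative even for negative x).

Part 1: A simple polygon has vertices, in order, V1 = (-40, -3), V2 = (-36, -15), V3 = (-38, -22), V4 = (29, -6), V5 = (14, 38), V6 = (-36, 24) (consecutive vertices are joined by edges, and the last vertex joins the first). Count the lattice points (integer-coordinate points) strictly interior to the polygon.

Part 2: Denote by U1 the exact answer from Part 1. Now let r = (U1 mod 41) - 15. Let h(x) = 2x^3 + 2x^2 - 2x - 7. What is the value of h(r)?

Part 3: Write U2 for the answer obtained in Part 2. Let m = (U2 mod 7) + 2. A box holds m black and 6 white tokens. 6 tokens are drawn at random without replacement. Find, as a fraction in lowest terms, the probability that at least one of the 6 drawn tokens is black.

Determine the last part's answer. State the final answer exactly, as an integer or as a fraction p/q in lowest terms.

Part 1: cross terms: (-40*-15 - -36*-3)=492, (-36*-22 - -38*-15)=222, (-38*-6 - 29*-22)=866, (29*38 - 14*-6)=1186, (14*24 - -36*38)=1704, (-36*-3 - -40*24)=1068; twice the area = |5538| = 5538; area = 2769; boundary points = 4 + 1 + 1 + 1 + 2 + 1 = 10; strictly interior points = area - boundary/2 + 1 = 2765; answer 2765
Part 2: U1 = 2765; r = 3; 2*(3)^3 + 2*(3)^2 - 2*(3)^1 - 7 = (54) + (18) + (-6) + (-7) = 59; answer 59
Part 3: U2 = 59; m = 5; total draws C(11,6) = 462; complement C(6,6) = 1; favorable 462 - 1 = 461; P = 461/462; answer 461/462

461/462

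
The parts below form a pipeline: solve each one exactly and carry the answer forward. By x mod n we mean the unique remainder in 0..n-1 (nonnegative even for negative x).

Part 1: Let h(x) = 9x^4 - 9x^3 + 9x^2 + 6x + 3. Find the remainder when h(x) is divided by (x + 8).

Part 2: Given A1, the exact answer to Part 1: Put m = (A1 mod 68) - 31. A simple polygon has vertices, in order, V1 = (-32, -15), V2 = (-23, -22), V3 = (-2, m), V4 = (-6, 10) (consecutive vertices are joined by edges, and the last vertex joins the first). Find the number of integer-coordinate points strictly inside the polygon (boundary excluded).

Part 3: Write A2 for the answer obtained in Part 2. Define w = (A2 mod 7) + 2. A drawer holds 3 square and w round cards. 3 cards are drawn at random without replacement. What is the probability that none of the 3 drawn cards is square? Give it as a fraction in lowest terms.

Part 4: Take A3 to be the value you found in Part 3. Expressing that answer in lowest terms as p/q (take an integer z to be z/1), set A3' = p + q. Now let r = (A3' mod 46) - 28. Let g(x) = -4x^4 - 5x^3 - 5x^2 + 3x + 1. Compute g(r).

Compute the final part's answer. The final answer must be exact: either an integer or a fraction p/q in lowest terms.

-494

Part 1: remainder = value at the root: 9*(-8)^4 - 9*(-8)^3 + 9*(-8)^2 + 6*(-8)^1 + 3 = (36864) + (4608) + (576) + (-48) + (3) = 42003; answer 42003
Part 2: A1 = 42003; m = 16; cross terms: (-32*-22 - -23*-15)=359, (-23*16 - -2*-22)=-412, (-2*10 - -6*16)=76, (-6*-15 - -32*10)=410; twice the area = |433| = 433; area = 433/2; boundary points = 1 + 1 + 2 + 1 = 5; strictly interior points = area - boundary/2 + 1 = 215; answer 215
Part 3: A2 = 215; w = 7; total draws C(10,3) = 120; favorable C(7,3) = 35; P = 7/24; answer 7/24
Part 4: A3 = 7/24; threaded value p + q = 31; r = 3; -4*(3)^4 - 5*(3)^3 - 5*(3)^2 + 3*(3)^1 + 1 = (-324) + (-135) + (-45) + (9) + (1) = -494; answer -494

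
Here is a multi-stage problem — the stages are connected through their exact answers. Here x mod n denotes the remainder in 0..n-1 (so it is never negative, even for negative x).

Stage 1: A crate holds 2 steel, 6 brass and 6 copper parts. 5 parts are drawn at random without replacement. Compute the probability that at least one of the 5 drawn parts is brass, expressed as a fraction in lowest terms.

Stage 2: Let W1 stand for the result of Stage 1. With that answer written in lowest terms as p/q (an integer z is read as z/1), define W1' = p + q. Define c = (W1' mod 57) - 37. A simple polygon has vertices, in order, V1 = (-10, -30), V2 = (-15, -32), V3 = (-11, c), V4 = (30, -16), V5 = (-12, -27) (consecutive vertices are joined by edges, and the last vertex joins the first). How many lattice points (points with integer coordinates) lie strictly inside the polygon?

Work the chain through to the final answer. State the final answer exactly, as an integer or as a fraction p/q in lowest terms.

Stage 1: total draws C(14,5) = 2002; complement C(8,5) = 56; favorable 2002 - 56 = 1946; P = 139/143; answer 139/143
Stage 2: W1 = 139/143; threaded value p + q = 282; c = 17; cross terms: (-10*-32 - -15*-30)=-130, (-15*17 - -11*-32)=-607, (-11*-16 - 30*17)=-334, (30*-27 - -12*-16)=-1002, (-12*-30 - -10*-27)=90; twice the area = |-1983| = 1983; area = 1983/2; boundary points = 1 + 1 + 1 + 1 + 1 = 5; strictly interior points = area - boundary/2 + 1 = 990; answer 990

990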